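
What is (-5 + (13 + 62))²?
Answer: 4900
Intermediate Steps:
(-5 + (13 + 62))² = (-5 + 75)² = 70² = 4900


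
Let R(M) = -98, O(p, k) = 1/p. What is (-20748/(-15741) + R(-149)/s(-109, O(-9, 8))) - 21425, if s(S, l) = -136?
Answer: -7643626909/356796 ≈ -21423.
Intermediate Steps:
(-20748/(-15741) + R(-149)/s(-109, O(-9, 8))) - 21425 = (-20748/(-15741) - 98/(-136)) - 21425 = (-20748*(-1/15741) - 98*(-1/136)) - 21425 = (6916/5247 + 49/68) - 21425 = 727391/356796 - 21425 = -7643626909/356796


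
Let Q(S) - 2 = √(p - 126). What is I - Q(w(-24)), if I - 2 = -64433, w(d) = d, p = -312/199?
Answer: -64433 - I*√5051814/199 ≈ -64433.0 - 11.295*I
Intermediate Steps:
p = -312/199 (p = -312*1/199 = -312/199 ≈ -1.5678)
I = -64431 (I = 2 - 64433 = -64431)
Q(S) = 2 + I*√5051814/199 (Q(S) = 2 + √(-312/199 - 126) = 2 + √(-25386/199) = 2 + I*√5051814/199)
I - Q(w(-24)) = -64431 - (2 + I*√5051814/199) = -64431 + (-2 - I*√5051814/199) = -64433 - I*√5051814/199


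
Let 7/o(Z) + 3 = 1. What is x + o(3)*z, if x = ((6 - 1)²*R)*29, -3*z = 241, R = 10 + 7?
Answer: 75637/6 ≈ 12606.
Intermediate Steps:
o(Z) = -7/2 (o(Z) = 7/(-3 + 1) = 7/(-2) = 7*(-½) = -7/2)
R = 17
z = -241/3 (z = -⅓*241 = -241/3 ≈ -80.333)
x = 12325 (x = ((6 - 1)²*17)*29 = (5²*17)*29 = (25*17)*29 = 425*29 = 12325)
x + o(3)*z = 12325 - 7/2*(-241/3) = 12325 + 1687/6 = 75637/6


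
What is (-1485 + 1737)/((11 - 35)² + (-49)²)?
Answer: 252/2977 ≈ 0.084649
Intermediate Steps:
(-1485 + 1737)/((11 - 35)² + (-49)²) = 252/((-24)² + 2401) = 252/(576 + 2401) = 252/2977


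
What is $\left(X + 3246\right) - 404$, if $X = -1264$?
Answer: $1578$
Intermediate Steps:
$\left(X + 3246\right) - 404 = \left(-1264 + 3246\right) - 404 = 1982 - 404 = 1578$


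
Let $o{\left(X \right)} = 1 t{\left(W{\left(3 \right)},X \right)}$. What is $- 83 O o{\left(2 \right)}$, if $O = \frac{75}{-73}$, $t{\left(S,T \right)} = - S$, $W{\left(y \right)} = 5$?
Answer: $- \frac{31125}{73} \approx -426.37$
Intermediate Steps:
$o{\left(X \right)} = -5$ ($o{\left(X \right)} = 1 \left(\left(-1\right) 5\right) = 1 \left(-5\right) = -5$)
$O = - \frac{75}{73}$ ($O = 75 \left(- \frac{1}{73}\right) = - \frac{75}{73} \approx -1.0274$)
$- 83 O o{\left(2 \right)} = \left(-83\right) \left(- \frac{75}{73}\right) \left(-5\right) = \frac{6225}{73} \left(-5\right) = - \frac{31125}{73}$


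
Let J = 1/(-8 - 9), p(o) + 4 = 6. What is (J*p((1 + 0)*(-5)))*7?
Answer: -14/17 ≈ -0.82353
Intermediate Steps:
p(o) = 2 (p(o) = -4 + 6 = 2)
J = -1/17 (J = 1/(-17) = -1/17 ≈ -0.058824)
(J*p((1 + 0)*(-5)))*7 = -1/17*2*7 = -2/17*7 = -14/17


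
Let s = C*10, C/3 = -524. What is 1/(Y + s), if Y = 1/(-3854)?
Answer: -3854/60584881 ≈ -6.3613e-5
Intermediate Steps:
C = -1572 (C = 3*(-524) = -1572)
s = -15720 (s = -1572*10 = -15720)
Y = -1/3854 ≈ -0.00025947
1/(Y + s) = 1/(-1/3854 - 15720) = 1/(-60584881/3854) = -3854/60584881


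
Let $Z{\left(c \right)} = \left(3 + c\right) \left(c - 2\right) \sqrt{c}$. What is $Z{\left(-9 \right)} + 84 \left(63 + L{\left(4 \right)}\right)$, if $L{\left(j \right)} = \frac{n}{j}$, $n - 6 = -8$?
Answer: $5250 + 198 i \approx 5250.0 + 198.0 i$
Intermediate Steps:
$n = -2$ ($n = 6 - 8 = -2$)
$L{\left(j \right)} = - \frac{2}{j}$
$Z{\left(c \right)} = \sqrt{c} \left(-2 + c\right) \left(3 + c\right)$ ($Z{\left(c \right)} = \left(3 + c\right) \left(-2 + c\right) \sqrt{c} = \left(-2 + c\right) \left(3 + c\right) \sqrt{c} = \sqrt{c} \left(-2 + c\right) \left(3 + c\right)$)
$Z{\left(-9 \right)} + 84 \left(63 + L{\left(4 \right)}\right) = \sqrt{-9} \left(-6 - 9 + \left(-9\right)^{2}\right) + 84 \left(63 - \frac{2}{4}\right) = 3 i \left(-6 - 9 + 81\right) + 84 \left(63 - \frac{1}{2}\right) = 3 i 66 + 84 \left(63 - \frac{1}{2}\right) = 198 i + 84 \cdot \frac{125}{2} = 198 i + 5250 = 5250 + 198 i$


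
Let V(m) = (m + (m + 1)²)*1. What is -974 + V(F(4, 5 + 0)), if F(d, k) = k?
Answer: -933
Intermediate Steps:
V(m) = m + (1 + m)² (V(m) = (m + (1 + m)²)*1 = m + (1 + m)²)
-974 + V(F(4, 5 + 0)) = -974 + ((5 + 0) + (1 + (5 + 0))²) = -974 + (5 + (1 + 5)²) = -974 + (5 + 6²) = -974 + (5 + 36) = -974 + 41 = -933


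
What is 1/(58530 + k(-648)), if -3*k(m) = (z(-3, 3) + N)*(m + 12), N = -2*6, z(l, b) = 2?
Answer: 1/56410 ≈ 1.7727e-5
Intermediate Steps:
N = -12
k(m) = 40 + 10*m/3 (k(m) = -(2 - 12)*(m + 12)/3 = -(-10)*(12 + m)/3 = -(-120 - 10*m)/3 = 40 + 10*m/3)
1/(58530 + k(-648)) = 1/(58530 + (40 + (10/3)*(-648))) = 1/(58530 + (40 - 2160)) = 1/(58530 - 2120) = 1/56410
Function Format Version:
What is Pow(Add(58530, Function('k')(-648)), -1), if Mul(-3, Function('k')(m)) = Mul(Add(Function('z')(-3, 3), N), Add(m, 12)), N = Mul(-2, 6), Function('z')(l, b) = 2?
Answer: Rational(1, 56410) ≈ 1.7727e-5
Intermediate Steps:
N = -12
Function('k')(m) = Add(40, Mul(Rational(10, 3), m)) (Function('k')(m) = Mul(Rational(-1, 3), Mul(Add(2, -12), Add(m, 12))) = Mul(Rational(-1, 3), Mul(-10, Add(12, m))) = Mul(Rational(-1, 3), Add(-120, Mul(-10, m))) = Add(40, Mul(Rational(10, 3), m)))
Pow(Add(58530, Function('k')(-648)), -1) = Pow(Add(58530, Add(40, Mul(Rational(10, 3), -648))), -1) = Pow(Add(58530, Add(40, -2160)), -1) = Pow(Add(58530, -2120), -1) = Pow(56410, -1) = Rational(1, 56410)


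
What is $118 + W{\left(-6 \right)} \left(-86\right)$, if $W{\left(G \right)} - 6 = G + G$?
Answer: $634$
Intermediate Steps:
$W{\left(G \right)} = 6 + 2 G$ ($W{\left(G \right)} = 6 + \left(G + G\right) = 6 + 2 G$)
$118 + W{\left(-6 \right)} \left(-86\right) = 118 + \left(6 + 2 \left(-6\right)\right) \left(-86\right) = 118 + \left(6 - 12\right) \left(-86\right) = 118 - -516 = 118 + 516 = 634$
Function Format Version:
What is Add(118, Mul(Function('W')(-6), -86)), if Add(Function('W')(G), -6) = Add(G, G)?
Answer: 634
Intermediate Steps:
Function('W')(G) = Add(6, Mul(2, G)) (Function('W')(G) = Add(6, Add(G, G)) = Add(6, Mul(2, G)))
Add(118, Mul(Function('W')(-6), -86)) = Add(118, Mul(Add(6, Mul(2, -6)), -86)) = Add(118, Mul(Add(6, -12), -86)) = Add(118, Mul(-6, -86)) = Add(118, 516) = 634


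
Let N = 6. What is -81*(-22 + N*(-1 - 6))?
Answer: 5184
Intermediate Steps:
-81*(-22 + N*(-1 - 6)) = -81*(-22 + 6*(-1 - 6)) = -81*(-22 + 6*(-7)) = -81*(-22 - 42) = -81*(-64) = 5184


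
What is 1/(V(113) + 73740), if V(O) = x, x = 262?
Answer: 1/74002 ≈ 1.3513e-5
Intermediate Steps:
V(O) = 262
1/(V(113) + 73740) = 1/(262 + 73740) = 1/74002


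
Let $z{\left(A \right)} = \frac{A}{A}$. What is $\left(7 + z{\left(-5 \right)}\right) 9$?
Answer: $72$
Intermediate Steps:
$z{\left(A \right)} = 1$
$\left(7 + z{\left(-5 \right)}\right) 9 = \left(7 + 1\right) 9 = 8 \cdot 9 = 72$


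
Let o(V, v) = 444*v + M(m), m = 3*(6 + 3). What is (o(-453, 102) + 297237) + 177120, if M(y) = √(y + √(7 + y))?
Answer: 519645 + √(27 + √34) ≈ 5.1965e+5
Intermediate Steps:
m = 27 (m = 3*9 = 27)
o(V, v) = √(27 + √34) + 444*v (o(V, v) = 444*v + √(27 + √(7 + 27)) = 444*v + √(27 + √34) = √(27 + √34) + 444*v)
(o(-453, 102) + 297237) + 177120 = ((√(27 + √34) + 444*102) + 297237) + 177120 = ((√(27 + √34) + 45288) + 297237) + 177120 = ((45288 + √(27 + √34)) + 297237) + 177120 = (342525 + √(27 + √34)) + 177120 = 519645 + √(27 + √34)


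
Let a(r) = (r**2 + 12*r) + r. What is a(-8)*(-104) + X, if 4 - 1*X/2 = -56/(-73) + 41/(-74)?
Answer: 11256617/2701 ≈ 4167.6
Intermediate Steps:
X = 20457/2701 (X = 8 - 2*(-56/(-73) + 41/(-74)) = 8 - 2*(-56*(-1/73) + 41*(-1/74)) = 8 - 2*(56/73 - 41/74) = 8 - 2*1151/5402 = 8 - 1151/2701 = 20457/2701 ≈ 7.5739)
a(r) = r**2 + 13*r
a(-8)*(-104) + X = -8*(13 - 8)*(-104) + 20457/2701 = -8*5*(-104) + 20457/2701 = -40*(-104) + 20457/2701 = 4160 + 20457/2701 = 11256617/2701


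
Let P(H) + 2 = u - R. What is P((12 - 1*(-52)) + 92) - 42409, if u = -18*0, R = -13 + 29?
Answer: -42427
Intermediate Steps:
R = 16
u = 0
P(H) = -18 (P(H) = -2 + (0 - 1*16) = -2 + (0 - 16) = -2 - 16 = -18)
P((12 - 1*(-52)) + 92) - 42409 = -18 - 42409 = -42427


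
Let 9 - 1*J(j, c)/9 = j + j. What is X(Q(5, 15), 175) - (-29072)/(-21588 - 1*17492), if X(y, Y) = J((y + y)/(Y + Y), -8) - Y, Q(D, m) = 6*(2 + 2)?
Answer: -16620904/170975 ≈ -97.213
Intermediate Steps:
Q(D, m) = 24 (Q(D, m) = 6*4 = 24)
J(j, c) = 81 - 18*j (J(j, c) = 81 - 9*(j + j) = 81 - 18*j)
X(y, Y) = 81 - Y - 18*y/Y (X(y, Y) = (81 - 18*(y + y)/(Y + Y)) - Y = (81 - 18*2*y/(2*Y)) - Y = (81 - 18*2*y*1/(2*Y)) - Y = (81 - 18*y/Y) - Y = 81 - Y - 18*y/Y)
X(Q(5, 15), 175) - (-29072)/(-21588 - 1*17492) = (81 - 1*175 - 18*24/175) - (-29072)/(-21588 - 1*17492) = (81 - 175 - 18*24*1/175) - (-29072)/(-21588 - 17492) = (81 - 175 - 432/175) - (-29072)/(-39080) = -16882/175 - (-29072)*(-1)/39080 = -16882/175 - 1*3634/4885 = -16882/175 - 3634/4885 = -16620904/170975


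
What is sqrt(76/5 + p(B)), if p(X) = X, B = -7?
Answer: sqrt(205)/5 ≈ 2.8636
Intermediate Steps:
sqrt(76/5 + p(B)) = sqrt(76/5 - 7) = sqrt(41/5) = sqrt(205)/5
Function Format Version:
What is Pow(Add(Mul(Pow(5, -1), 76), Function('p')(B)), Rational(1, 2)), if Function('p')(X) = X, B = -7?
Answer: Mul(Rational(1, 5), Pow(205, Rational(1, 2))) ≈ 2.8636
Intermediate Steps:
Pow(Add(Mul(Pow(5, -1), 76), Function('p')(B)), Rational(1, 2)) = Pow(Add(Mul(Pow(5, -1), 76), -7), Rational(1, 2)) = Pow(Add(Mul(Rational(1, 5), 76), -7), Rational(1, 2)) = Pow(Add(Rational(76, 5), -7), Rational(1, 2)) = Pow(Rational(41, 5), Rational(1, 2)) = Mul(Rational(1, 5), Pow(205, Rational(1, 2)))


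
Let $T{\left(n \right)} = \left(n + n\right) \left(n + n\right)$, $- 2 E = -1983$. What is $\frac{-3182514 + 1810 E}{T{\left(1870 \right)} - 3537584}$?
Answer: $- \frac{1387899}{10450016} \approx -0.13281$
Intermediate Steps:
$E = \frac{1983}{2}$ ($E = \left(- \frac{1}{2}\right) \left(-1983\right) = \frac{1983}{2} \approx 991.5$)
$T{\left(n \right)} = 4 n^{2}$ ($T{\left(n \right)} = 2 n 2 n = 4 n^{2}$)
$\frac{-3182514 + 1810 E}{T{\left(1870 \right)} - 3537584} = \frac{-3182514 + 1810 \cdot \frac{1983}{2}}{4 \cdot 1870^{2} - 3537584} = \frac{-3182514 + 1794615}{4 \cdot 3496900 - 3537584} = - \frac{1387899}{13987600 - 3537584} = - \frac{1387899}{10450016}$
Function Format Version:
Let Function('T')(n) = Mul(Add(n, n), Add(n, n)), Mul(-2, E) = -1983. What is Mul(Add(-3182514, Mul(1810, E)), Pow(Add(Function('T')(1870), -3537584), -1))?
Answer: Rational(-1387899, 10450016) ≈ -0.13281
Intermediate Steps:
E = Rational(1983, 2) (E = Mul(Rational(-1, 2), -1983) = Rational(1983, 2) ≈ 991.50)
Function('T')(n) = Mul(4, Pow(n, 2)) (Function('T')(n) = Mul(Mul(2, n), Mul(2, n)) = Mul(4, Pow(n, 2)))
Mul(Add(-3182514, Mul(1810, E)), Pow(Add(Function('T')(1870), -3537584), -1)) = Mul(Add(-3182514, Mul(1810, Rational(1983, 2))), Pow(Add(Mul(4, Pow(1870, 2)), -3537584), -1)) = Mul(Add(-3182514, 1794615), Pow(Add(Mul(4, 3496900), -3537584), -1)) = Mul(-1387899, Pow(Add(13987600, -3537584), -1)) = Mul(-1387899, Pow(10450016, -1)) = Mul(-1387899, Rational(1, 10450016)) = Rational(-1387899, 10450016)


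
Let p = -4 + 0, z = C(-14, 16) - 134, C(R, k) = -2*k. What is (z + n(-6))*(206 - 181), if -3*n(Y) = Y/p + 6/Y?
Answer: -24925/6 ≈ -4154.2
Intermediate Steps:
z = -166 (z = -2*16 - 134 = -32 - 134 = -166)
p = -4
n(Y) = -2/Y + Y/12 (n(Y) = -(Y/(-4) + 6/Y)/3 = -(Y*(-1/4) + 6/Y)/3 = -(-Y/4 + 6/Y)/3 = -(6/Y - Y/4)/3 = -2/Y + Y/12)
(z + n(-6))*(206 - 181) = (-166 + (-2/(-6) + (1/12)*(-6)))*(206 - 181) = (-166 + (-2*(-1/6) - 1/2))*25 = (-166 + (1/3 - 1/2))*25 = (-166 - 1/6)*25 = -997/6*25 = -24925/6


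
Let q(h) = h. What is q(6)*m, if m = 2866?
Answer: 17196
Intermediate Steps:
q(6)*m = 6*2866 = 17196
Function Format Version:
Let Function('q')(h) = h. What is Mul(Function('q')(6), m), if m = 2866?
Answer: 17196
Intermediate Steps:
Mul(Function('q')(6), m) = Mul(6, 2866) = 17196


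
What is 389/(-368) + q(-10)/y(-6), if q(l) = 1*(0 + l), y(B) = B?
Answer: 673/1104 ≈ 0.60960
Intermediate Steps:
q(l) = l (q(l) = 1*l = l)
389/(-368) + q(-10)/y(-6) = 389/(-368) - 10/(-6) = 389*(-1/368) - 10*(-⅙) = -389/368 + 5/3 = 673/1104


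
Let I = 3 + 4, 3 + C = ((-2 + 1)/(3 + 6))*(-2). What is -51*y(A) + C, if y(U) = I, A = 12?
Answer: -3238/9 ≈ -359.78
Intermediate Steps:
C = -25/9 (C = -3 + ((-2 + 1)/(3 + 6))*(-2) = -3 - 1/9*(-2) = -3 + 2/9 = -25/9 ≈ -2.7778)
I = 7
y(U) = 7
-51*y(A) + C = -51*7 - 25/9 = -357 - 25/9 = -3238/9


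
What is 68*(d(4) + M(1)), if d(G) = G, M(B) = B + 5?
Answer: 680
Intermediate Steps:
M(B) = 5 + B
68*(d(4) + M(1)) = 68*(4 + (5 + 1)) = 68*(4 + 6) = 68*10 = 680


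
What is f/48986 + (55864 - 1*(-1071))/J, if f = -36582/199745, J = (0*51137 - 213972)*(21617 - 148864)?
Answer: -2411739155659/1463797513990844340 ≈ -1.6476e-6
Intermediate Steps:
J = 27227295084 (J = (0 - 213972)*(-127247) = -213972*(-127247) = 27227295084)
f = -402/2195 (f = -36582*1/199745 = -402/2195 ≈ -0.18314)
f/48986 + (55864 - 1*(-1071))/J = -402/2195/48986 + (55864 - 1*(-1071))/27227295084 = -402/2195*1/48986 + (55864 + 1071)*(1/27227295084) = -201/53762135 + 56935*(1/27227295084) = -201/53762135 + 56935/27227295084 = -2411739155659/1463797513990844340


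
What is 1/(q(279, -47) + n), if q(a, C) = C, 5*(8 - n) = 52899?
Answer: -5/53094 ≈ -9.4173e-5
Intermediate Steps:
n = -52859/5 (n = 8 - ⅕*52899 = 8 - 52899/5 = -52859/5 ≈ -10572.)
1/(q(279, -47) + n) = 1/(-47 - 52859/5) = 1/(-53094/5) = -5/53094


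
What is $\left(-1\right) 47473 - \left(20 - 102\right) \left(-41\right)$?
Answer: $-50835$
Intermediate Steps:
$\left(-1\right) 47473 - \left(20 - 102\right) \left(-41\right) = -47473 - \left(-82\right) \left(-41\right) = -47473 - 3362 = -50835$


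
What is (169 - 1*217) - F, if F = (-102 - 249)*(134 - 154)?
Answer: -7068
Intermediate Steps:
F = 7020 (F = -351*(-20) = 7020)
(169 - 1*217) - F = (169 - 1*217) - 1*7020 = (169 - 217) - 7020 = -48 - 7020 = -7068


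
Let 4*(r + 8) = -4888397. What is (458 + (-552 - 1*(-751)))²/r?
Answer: -1726596/4888429 ≈ -0.35320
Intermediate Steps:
r = -4888429/4 (r = -8 + (¼)*(-4888397) = -8 - 4888397/4 = -4888429/4 ≈ -1.2221e+6)
(458 + (-552 - 1*(-751)))²/r = (458 + (-552 - 1*(-751)))²/(-4888429/4) = (458 + (-552 + 751))²*(-4/4888429) = (458 + 199)²*(-4/4888429) = 657²*(-4/4888429) = 431649*(-4/4888429) = -1726596/4888429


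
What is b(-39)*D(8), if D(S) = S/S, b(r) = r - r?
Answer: 0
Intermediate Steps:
b(r) = 0
D(S) = 1
b(-39)*D(8) = 0*1 = 0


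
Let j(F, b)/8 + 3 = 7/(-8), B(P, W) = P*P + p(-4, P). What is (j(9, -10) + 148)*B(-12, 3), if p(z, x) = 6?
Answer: 17550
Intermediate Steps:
B(P, W) = 6 + P² (B(P, W) = P*P + 6 = P² + 6 = 6 + P²)
j(F, b) = -31 (j(F, b) = -24 + 8*(7/(-8)) = -24 + 8*(7*(-⅛)) = -24 + 8*(-7/8) = -24 - 7 = -31)
(j(9, -10) + 148)*B(-12, 3) = (-31 + 148)*(6 + (-12)²) = 117*(6 + 144) = 117*150 = 17550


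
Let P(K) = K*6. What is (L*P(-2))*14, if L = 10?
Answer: -1680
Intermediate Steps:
P(K) = 6*K
(L*P(-2))*14 = (10*(6*(-2)))*14 = (10*(-12))*14 = -120*14 = -1680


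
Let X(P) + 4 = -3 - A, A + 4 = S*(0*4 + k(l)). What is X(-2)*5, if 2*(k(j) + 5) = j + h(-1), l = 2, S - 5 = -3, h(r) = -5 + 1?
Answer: 45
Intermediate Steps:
h(r) = -4
S = 2 (S = 5 - 3 = 2)
k(j) = -7 + j/2 (k(j) = -5 + (j - 4)/2 = -5 + (-4 + j)/2 = -5 + (-2 + j/2) = -7 + j/2)
A = -16 (A = -4 + 2*(0*4 + (-7 + (½)*2)) = -4 + 2*(0 + (-7 + 1)) = -4 + 2*(0 - 6) = -4 + 2*(-6) = -4 - 12 = -16)
X(P) = 9 (X(P) = -4 + (-3 - 1*(-16)) = -4 + (-3 + 16) = -4 + 13 = 9)
X(-2)*5 = 9*5 = 45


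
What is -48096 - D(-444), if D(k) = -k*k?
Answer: 149040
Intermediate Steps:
D(k) = -k**2
-48096 - D(-444) = -48096 - (-1)*(-444)**2 = -48096 - (-1)*197136 = -48096 - 1*(-197136) = -48096 + 197136 = 149040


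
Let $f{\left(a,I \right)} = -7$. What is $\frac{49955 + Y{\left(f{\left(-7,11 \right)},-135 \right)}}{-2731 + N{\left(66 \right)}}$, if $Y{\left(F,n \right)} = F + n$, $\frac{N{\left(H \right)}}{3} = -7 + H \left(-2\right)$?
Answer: $- \frac{49813}{3148} \approx -15.824$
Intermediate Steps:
$N{\left(H \right)} = -21 - 6 H$ ($N{\left(H \right)} = 3 \left(-7 + H \left(-2\right)\right) = 3 \left(-7 - 2 H\right) = -21 - 6 H$)
$\frac{49955 + Y{\left(f{\left(-7,11 \right)},-135 \right)}}{-2731 + N{\left(66 \right)}} = \frac{49955 - 142}{-2731 - 417} = \frac{49813}{-2731 - 417} = \frac{49813}{-3148} = 49813 \left(- \frac{1}{3148}\right) = - \frac{49813}{3148}$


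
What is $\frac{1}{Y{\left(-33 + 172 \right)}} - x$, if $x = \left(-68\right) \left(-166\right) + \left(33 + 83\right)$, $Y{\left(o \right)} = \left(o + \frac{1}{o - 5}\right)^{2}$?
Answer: $- \frac{3956790313160}{346965129} \approx -11404.0$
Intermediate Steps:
$Y{\left(o \right)} = \left(o + \frac{1}{-5 + o}\right)^{2}$
$x = 11404$ ($x = 11288 + 116 = 11404$)
$\frac{1}{Y{\left(-33 + 172 \right)}} - x = \frac{1}{\frac{1}{\left(-5 + \left(-33 + 172\right)\right)^{2}} \left(1 + \left(-33 + 172\right)^{2} - 5 \left(-33 + 172\right)\right)^{2}} - 11404 = \frac{1}{\frac{1}{\left(-5 + 139\right)^{2}} \left(1 + 139^{2} - 695\right)^{2}} - 11404 = \frac{1}{\frac{1}{17956} \left(1 + 19321 - 695\right)^{2}} - 11404 = \frac{1}{\frac{1}{17956} \cdot 18627^{2}} - 11404 = \frac{1}{\frac{1}{17956} \cdot 346965129} - 11404 = \frac{1}{\frac{346965129}{17956}} - 11404 = \frac{17956}{346965129} - 11404 = - \frac{3956790313160}{346965129}$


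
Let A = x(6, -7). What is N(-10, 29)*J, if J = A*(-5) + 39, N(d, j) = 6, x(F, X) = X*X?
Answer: -1236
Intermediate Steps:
x(F, X) = X**2
A = 49 (A = (-7)**2 = 49)
J = -206 (J = 49*(-5) + 39 = -245 + 39 = -206)
N(-10, 29)*J = 6*(-206) = -1236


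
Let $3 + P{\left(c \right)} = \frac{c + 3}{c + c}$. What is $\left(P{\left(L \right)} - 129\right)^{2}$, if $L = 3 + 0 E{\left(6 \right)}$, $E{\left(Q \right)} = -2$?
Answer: $17161$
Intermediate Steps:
$L = 3$ ($L = 3 + 0 \left(-2\right) = 3 + 0 = 3$)
$P{\left(c \right)} = -3 + \frac{3 + c}{2 c}$ ($P{\left(c \right)} = -3 + \frac{c + 3}{c + c} = -3 + \frac{3 + c}{2 c}$)
$\left(P{\left(L \right)} - 129\right)^{2} = \left(\frac{3 - 15}{2 \cdot 3} - 129\right)^{2} = \left(\frac{1}{2} \cdot \frac{1}{3} \left(3 - 15\right) - 129\right)^{2} = \left(\frac{1}{2} \cdot \frac{1}{3} \left(-12\right) - 129\right)^{2} = \left(-2 - 129\right)^{2} = \left(-131\right)^{2} = 17161$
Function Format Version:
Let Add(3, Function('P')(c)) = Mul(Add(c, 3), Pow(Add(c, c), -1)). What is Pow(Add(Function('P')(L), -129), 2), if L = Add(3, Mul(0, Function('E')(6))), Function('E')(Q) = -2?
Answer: 17161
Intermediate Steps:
L = 3 (L = Add(3, Mul(0, -2)) = Add(3, 0) = 3)
Function('P')(c) = Add(-3, Mul(Rational(1, 2), Pow(c, -1), Add(3, c))) (Function('P')(c) = Add(-3, Mul(Add(c, 3), Pow(Add(c, c), -1))) = Add(-3, Mul(Add(3, c), Pow(Mul(2, c), -1))) = Add(-3, Mul(Add(3, c), Mul(Rational(1, 2), Pow(c, -1)))) = Add(-3, Mul(Rational(1, 2), Pow(c, -1), Add(3, c))))
Pow(Add(Function('P')(L), -129), 2) = Pow(Add(Mul(Rational(1, 2), Pow(3, -1), Add(3, Mul(-5, 3))), -129), 2) = Pow(Add(Mul(Rational(1, 2), Rational(1, 3), Add(3, -15)), -129), 2) = Pow(Add(Mul(Rational(1, 2), Rational(1, 3), -12), -129), 2) = Pow(Add(-2, -129), 2) = Pow(-131, 2) = 17161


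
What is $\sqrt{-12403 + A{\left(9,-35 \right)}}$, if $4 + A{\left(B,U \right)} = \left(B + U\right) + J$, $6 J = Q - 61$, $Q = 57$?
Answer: $\frac{i \sqrt{111903}}{3} \approx 111.51 i$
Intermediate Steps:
$J = - \frac{2}{3}$ ($J = \frac{57 - 61}{6} = \frac{1}{6} \left(-4\right) = - \frac{2}{3} \approx -0.66667$)
$A{\left(B,U \right)} = - \frac{14}{3} + B + U$ ($A{\left(B,U \right)} = -4 - \left(\frac{2}{3} - B - U\right) = -4 + \left(- \frac{2}{3} + B + U\right) = - \frac{14}{3} + B + U$)
$\sqrt{-12403 + A{\left(9,-35 \right)}} = \sqrt{-12403 - \frac{92}{3}} = \sqrt{- \frac{37301}{3}} = \frac{i \sqrt{111903}}{3}$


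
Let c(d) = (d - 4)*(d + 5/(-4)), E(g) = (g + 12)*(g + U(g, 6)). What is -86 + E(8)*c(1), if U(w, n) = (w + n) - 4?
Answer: 184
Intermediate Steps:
U(w, n) = -4 + n + w (U(w, n) = (n + w) - 4 = -4 + n + w)
E(g) = (2 + 2*g)*(12 + g) (E(g) = (g + 12)*(g + (-4 + 6 + g)) = (12 + g)*(g + (2 + g)) = (12 + g)*(2 + 2*g) = (2 + 2*g)*(12 + g))
c(d) = (-4 + d)*(-5/4 + d) (c(d) = (-4 + d)*(d + 5*(-¼)) = (-4 + d)*(d - 5/4) = (-4 + d)*(-5/4 + d))
-86 + E(8)*c(1) = -86 + (24 + 2*8² + 26*8)*(5 + 1² - 21/4*1) = -86 + (24 + 2*64 + 208)*(5 + 1 - 21/4) = -86 + (24 + 128 + 208)*(¾) = -86 + 360*(¾) = -86 + 270 = 184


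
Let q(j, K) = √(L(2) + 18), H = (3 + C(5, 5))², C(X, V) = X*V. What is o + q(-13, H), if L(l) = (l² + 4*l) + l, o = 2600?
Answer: 2600 + 4*√2 ≈ 2605.7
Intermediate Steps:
L(l) = l² + 5*l
C(X, V) = V*X
H = 784 (H = (3 + 5*5)² = (3 + 25)² = 28² = 784)
q(j, K) = 4*√2 (q(j, K) = √(2*(5 + 2) + 18) = √(2*7 + 18) = √(14 + 18) = √32 = 4*√2)
o + q(-13, H) = 2600 + 4*√2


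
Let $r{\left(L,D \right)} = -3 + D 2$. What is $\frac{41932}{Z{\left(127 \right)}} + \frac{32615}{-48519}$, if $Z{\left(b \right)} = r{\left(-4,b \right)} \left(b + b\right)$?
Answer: $- \frac{22419001}{1546640163} \approx -0.014495$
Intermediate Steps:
$r{\left(L,D \right)} = -3 + 2 D$
$Z{\left(b \right)} = 2 b \left(-3 + 2 b\right)$ ($Z{\left(b \right)} = \left(-3 + 2 b\right) \left(b + b\right) = \left(-3 + 2 b\right) 2 b = 2 b \left(-3 + 2 b\right)$)
$\frac{41932}{Z{\left(127 \right)}} + \frac{32615}{-48519} = \frac{41932}{2 \cdot 127 \left(-3 + 2 \cdot 127\right)} + \frac{32615}{-48519} = \frac{41932}{2 \cdot 127 \left(-3 + 254\right)} + 32615 \left(- \frac{1}{48519}\right) = \frac{41932}{2 \cdot 127 \cdot 251} - \frac{32615}{48519} = \frac{41932}{63754} - \frac{32615}{48519} = 41932 \cdot \frac{1}{63754} - \frac{32615}{48519} = \frac{20966}{31877} - \frac{32615}{48519} = - \frac{22419001}{1546640163}$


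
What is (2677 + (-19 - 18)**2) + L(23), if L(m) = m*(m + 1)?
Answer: 4598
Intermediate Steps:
L(m) = m*(1 + m)
(2677 + (-19 - 18)**2) + L(23) = (2677 + (-19 - 18)**2) + 23*(1 + 23) = (2677 + (-37)**2) + 23*24 = (2677 + 1369) + 552 = 4046 + 552 = 4598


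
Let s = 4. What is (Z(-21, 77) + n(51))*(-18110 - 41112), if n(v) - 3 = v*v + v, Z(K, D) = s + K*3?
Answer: -153740312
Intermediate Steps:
Z(K, D) = 4 + 3*K (Z(K, D) = 4 + K*3 = 4 + 3*K)
n(v) = 3 + v + v² (n(v) = 3 + (v*v + v) = 3 + (v² + v) = 3 + (v + v²) = 3 + v + v²)
(Z(-21, 77) + n(51))*(-18110 - 41112) = ((4 + 3*(-21)) + (3 + 51 + 51²))*(-18110 - 41112) = ((4 - 63) + (3 + 51 + 2601))*(-59222) = (-59 + 2655)*(-59222) = 2596*(-59222) = -153740312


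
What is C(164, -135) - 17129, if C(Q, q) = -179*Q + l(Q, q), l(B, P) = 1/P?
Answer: -6275476/135 ≈ -46485.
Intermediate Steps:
l(B, P) = 1/P
C(Q, q) = 1/q - 179*Q (C(Q, q) = -179*Q + 1/q = 1/q - 179*Q)
C(164, -135) - 17129 = (1/(-135) - 179*164) - 17129 = (-1/135 - 29356) - 17129 = -3963061/135 - 17129 = -6275476/135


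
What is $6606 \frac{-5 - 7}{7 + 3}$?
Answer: $- \frac{39636}{5} \approx -7927.2$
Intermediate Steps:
$6606 \frac{-5 - 7}{7 + 3} = 6606 \left(- \frac{12}{10}\right) = 6606 \left(\left(-12\right) \frac{1}{10}\right) = 6606 \left(- \frac{6}{5}\right) = - \frac{39636}{5}$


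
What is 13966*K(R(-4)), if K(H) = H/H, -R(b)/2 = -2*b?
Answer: 13966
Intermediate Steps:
R(b) = 4*b (R(b) = -(-4)*b = 4*b)
K(H) = 1
13966*K(R(-4)) = 13966*1 = 13966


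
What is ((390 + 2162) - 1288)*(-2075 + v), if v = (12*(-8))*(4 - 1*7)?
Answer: -2258768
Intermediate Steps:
v = 288 (v = -96*(4 - 7) = -96*(-3) = 288)
((390 + 2162) - 1288)*(-2075 + v) = ((390 + 2162) - 1288)*(-2075 + 288) = (2552 - 1288)*(-1787) = 1264*(-1787) = -2258768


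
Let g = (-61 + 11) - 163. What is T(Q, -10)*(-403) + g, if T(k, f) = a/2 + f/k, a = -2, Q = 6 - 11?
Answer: -616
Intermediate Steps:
Q = -5
T(k, f) = -1 + f/k (T(k, f) = -2/2 + f/k = -2*½ + f/k = -1 + f/k)
g = -213 (g = -50 - 163 = -213)
T(Q, -10)*(-403) + g = ((-10 - 1*(-5))/(-5))*(-403) - 213 = -(-10 + 5)/5*(-403) - 213 = -⅕*(-5)*(-403) - 213 = 1*(-403) - 213 = -403 - 213 = -616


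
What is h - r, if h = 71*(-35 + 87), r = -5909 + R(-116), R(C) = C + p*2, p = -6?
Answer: 9729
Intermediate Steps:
R(C) = -12 + C (R(C) = C - 6*2 = C - 12 = -12 + C)
r = -6037 (r = -5909 + (-12 - 116) = -5909 - 128 = -6037)
h = 3692 (h = 71*52 = 3692)
h - r = 3692 - 1*(-6037) = 3692 + 6037 = 9729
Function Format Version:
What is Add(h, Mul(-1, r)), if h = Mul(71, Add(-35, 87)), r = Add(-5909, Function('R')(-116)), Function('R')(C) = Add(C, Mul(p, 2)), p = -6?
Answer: 9729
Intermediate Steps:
Function('R')(C) = Add(-12, C) (Function('R')(C) = Add(C, Mul(-6, 2)) = Add(C, -12) = Add(-12, C))
r = -6037 (r = Add(-5909, Add(-12, -116)) = Add(-5909, -128) = -6037)
h = 3692 (h = Mul(71, 52) = 3692)
Add(h, Mul(-1, r)) = Add(3692, Mul(-1, -6037)) = Add(3692, 6037) = 9729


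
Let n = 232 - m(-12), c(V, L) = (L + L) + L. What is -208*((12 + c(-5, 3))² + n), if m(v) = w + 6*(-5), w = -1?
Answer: -146432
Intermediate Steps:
c(V, L) = 3*L (c(V, L) = 2*L + L = 3*L)
m(v) = -31 (m(v) = -1 + 6*(-5) = -1 - 30 = -31)
n = 263 (n = 232 - 1*(-31) = 232 + 31 = 263)
-208*((12 + c(-5, 3))² + n) = -208*((12 + 3*3)² + 263) = -208*((12 + 9)² + 263) = -208*(21² + 263) = -208*(441 + 263) = -208*704 = -146432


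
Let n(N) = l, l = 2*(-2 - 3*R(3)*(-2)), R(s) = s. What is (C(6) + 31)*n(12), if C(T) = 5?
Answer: 1152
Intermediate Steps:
l = 32 (l = 2*(-2 - 3*3*(-2)) = 2*(-2 - 9*(-2)) = 2*(-2 + 18) = 2*16 = 32)
n(N) = 32
(C(6) + 31)*n(12) = (5 + 31)*32 = 36*32 = 1152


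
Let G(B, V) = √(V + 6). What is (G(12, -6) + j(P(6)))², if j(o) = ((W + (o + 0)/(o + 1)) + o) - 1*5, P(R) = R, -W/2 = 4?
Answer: 1849/49 ≈ 37.735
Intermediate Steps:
W = -8 (W = -2*4 = -8)
G(B, V) = √(6 + V)
j(o) = -13 + o + o/(1 + o) (j(o) = ((-8 + (o + 0)/(o + 1)) + o) - 1*5 = ((-8 + o/(1 + o)) + o) - 5 = (-8 + o + o/(1 + o)) - 5 = -13 + o + o/(1 + o))
(G(12, -6) + j(P(6)))² = (√(6 - 6) + (-13 + 6² - 11*6)/(1 + 6))² = (√0 + (-13 + 36 - 66)/7)² = (0 + (⅐)*(-43))² = (0 - 43/7)² = (-43/7)² = 1849/49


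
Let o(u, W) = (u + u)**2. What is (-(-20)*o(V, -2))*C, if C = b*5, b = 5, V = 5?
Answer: 50000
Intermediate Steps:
o(u, W) = 4*u**2 (o(u, W) = (2*u)**2 = 4*u**2)
C = 25 (C = 5*5 = 25)
(-(-20)*o(V, -2))*C = -(-20)*4*5**2*25 = -(-20)*4*25*25 = -(-20)*100*25 = -20*(-100)*25 = 2000*25 = 50000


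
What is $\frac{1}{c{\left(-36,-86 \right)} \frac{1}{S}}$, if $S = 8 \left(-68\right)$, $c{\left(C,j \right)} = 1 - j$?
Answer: $- \frac{544}{87} \approx -6.2529$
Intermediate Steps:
$S = -544$
$\frac{1}{c{\left(-36,-86 \right)} \frac{1}{S}} = \frac{1}{\left(1 - -86\right) \frac{1}{-544}} = \frac{1}{\left(1 + 86\right) \left(- \frac{1}{544}\right)} = \frac{1}{87 \left(- \frac{1}{544}\right)} = \frac{1}{- \frac{87}{544}} = - \frac{544}{87}$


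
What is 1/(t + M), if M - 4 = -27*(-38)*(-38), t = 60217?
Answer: 1/21233 ≈ 4.7097e-5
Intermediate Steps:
M = -38984 (M = 4 - 27*(-38)*(-38) = 4 + 1026*(-38) = 4 - 38988 = -38984)
1/(t + M) = 1/(60217 - 38984) = 1/21233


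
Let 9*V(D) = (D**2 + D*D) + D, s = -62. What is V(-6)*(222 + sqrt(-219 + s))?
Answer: 1628 + 22*I*sqrt(281)/3 ≈ 1628.0 + 122.93*I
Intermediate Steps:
V(D) = D/9 + 2*D**2/9 (V(D) = ((D**2 + D*D) + D)/9 = ((D**2 + D**2) + D)/9 = (2*D**2 + D)/9 = (D + 2*D**2)/9 = D/9 + 2*D**2/9)
V(-6)*(222 + sqrt(-219 + s)) = ((1/9)*(-6)*(1 + 2*(-6)))*(222 + sqrt(-219 - 62)) = ((1/9)*(-6)*(1 - 12))*(222 + sqrt(-281)) = ((1/9)*(-6)*(-11))*(222 + I*sqrt(281)) = 22*(222 + I*sqrt(281))/3 = 1628 + 22*I*sqrt(281)/3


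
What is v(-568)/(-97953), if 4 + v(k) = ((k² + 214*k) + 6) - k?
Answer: -67214/32651 ≈ -2.0586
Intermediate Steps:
v(k) = 2 + k² + 213*k (v(k) = -4 + (((k² + 214*k) + 6) - k) = -4 + ((6 + k² + 214*k) - k) = -4 + (6 + k² + 213*k) = 2 + k² + 213*k)
v(-568)/(-97953) = (2 + (-568)² + 213*(-568))/(-97953) = (2 + 322624 - 120984)*(-1/97953) = 201642*(-1/97953) = -67214/32651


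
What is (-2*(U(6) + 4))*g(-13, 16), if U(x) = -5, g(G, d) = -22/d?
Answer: -11/4 ≈ -2.7500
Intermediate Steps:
(-2*(U(6) + 4))*g(-13, 16) = (-2*(-5 + 4))*(-22/16) = (-2*(-1))*(-22*1/16) = 2*(-11/8) = -11/4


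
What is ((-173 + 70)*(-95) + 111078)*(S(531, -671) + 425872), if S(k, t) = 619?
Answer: 51546981733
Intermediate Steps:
((-173 + 70)*(-95) + 111078)*(S(531, -671) + 425872) = ((-173 + 70)*(-95) + 111078)*(619 + 425872) = (-103*(-95) + 111078)*426491 = (9785 + 111078)*426491 = 120863*426491 = 51546981733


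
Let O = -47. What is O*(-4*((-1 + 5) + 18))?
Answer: 4136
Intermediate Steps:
O*(-4*((-1 + 5) + 18)) = -(-188)*((-1 + 5) + 18) = -(-188)*(4 + 18) = -(-188)*22 = -47*(-88) = 4136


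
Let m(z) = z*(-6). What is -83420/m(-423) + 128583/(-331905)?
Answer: -666996637/20056545 ≈ -33.256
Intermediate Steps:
m(z) = -6*z
-83420/m(-423) + 128583/(-331905) = -83420/((-6*(-423))) + 128583/(-331905) = -83420/2538 + 128583*(-1/331905) = -83420*1/2538 - 6123/15805 = -41710/1269 - 6123/15805 = -666996637/20056545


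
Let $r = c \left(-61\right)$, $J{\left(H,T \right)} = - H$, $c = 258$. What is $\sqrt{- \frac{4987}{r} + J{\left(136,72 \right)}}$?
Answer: $\frac{i \sqrt{33606626178}}{15738} \approx 11.648 i$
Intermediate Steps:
$r = -15738$ ($r = 258 \left(-61\right) = -15738$)
$\sqrt{- \frac{4987}{r} + J{\left(136,72 \right)}} = \sqrt{- \frac{4987}{-15738} - 136} = \sqrt{\left(-4987\right) \left(- \frac{1}{15738}\right) - 136} = \sqrt{\frac{4987}{15738} - 136} = \sqrt{- \frac{2135381}{15738}} = \frac{i \sqrt{33606626178}}{15738}$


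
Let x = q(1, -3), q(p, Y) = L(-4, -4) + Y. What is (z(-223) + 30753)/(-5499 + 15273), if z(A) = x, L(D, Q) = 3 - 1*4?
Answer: 30749/9774 ≈ 3.1460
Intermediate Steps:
L(D, Q) = -1 (L(D, Q) = 3 - 4 = -1)
q(p, Y) = -1 + Y
x = -4 (x = -1 - 3 = -4)
z(A) = -4
(z(-223) + 30753)/(-5499 + 15273) = (-4 + 30753)/(-5499 + 15273) = 30749/9774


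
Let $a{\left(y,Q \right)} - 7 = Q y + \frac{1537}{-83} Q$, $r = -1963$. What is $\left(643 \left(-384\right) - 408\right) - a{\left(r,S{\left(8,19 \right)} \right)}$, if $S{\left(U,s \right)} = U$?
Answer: $- \frac{19212413}{83} \approx -2.3147 \cdot 10^{5}$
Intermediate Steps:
$a{\left(y,Q \right)} = 7 - \frac{1537 Q}{83} + Q y$ ($a{\left(y,Q \right)} = 7 + \left(Q y + \frac{1537}{-83} Q\right) = 7 + \left(Q y + 1537 \left(- \frac{1}{83}\right) Q\right) = 7 + \left(Q y - \frac{1537 Q}{83}\right) = 7 + \left(- \frac{1537 Q}{83} + Q y\right) = 7 - \frac{1537 Q}{83} + Q y$)
$\left(643 \left(-384\right) - 408\right) - a{\left(r,S{\left(8,19 \right)} \right)} = \left(643 \left(-384\right) - 408\right) - \left(7 - \frac{12296}{83} + 8 \left(-1963\right)\right) = \left(-246912 - 408\right) - \left(7 - \frac{12296}{83} - 15704\right) = -247320 - - \frac{1315147}{83} = -247320 + \frac{1315147}{83} = - \frac{19212413}{83}$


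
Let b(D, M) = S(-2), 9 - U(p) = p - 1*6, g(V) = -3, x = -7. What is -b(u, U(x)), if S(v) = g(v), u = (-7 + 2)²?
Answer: 3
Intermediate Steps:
U(p) = 15 - p (U(p) = 9 - (p - 1*6) = 9 - (p - 6) = 9 - (-6 + p) = 9 + (6 - p) = 15 - p)
u = 25 (u = (-5)² = 25)
S(v) = -3
b(D, M) = -3
-b(u, U(x)) = -1*(-3) = 3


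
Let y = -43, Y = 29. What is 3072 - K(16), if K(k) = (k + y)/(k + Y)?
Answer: 15363/5 ≈ 3072.6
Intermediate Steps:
K(k) = (-43 + k)/(29 + k) (K(k) = (k - 43)/(k + 29) = (-43 + k)/(29 + k))
3072 - K(16) = 3072 - (-43 + 16)/(29 + 16) = 3072 - (-27)/45 = 3072 - 1*(-⅗) = 3072 + ⅗ = 15363/5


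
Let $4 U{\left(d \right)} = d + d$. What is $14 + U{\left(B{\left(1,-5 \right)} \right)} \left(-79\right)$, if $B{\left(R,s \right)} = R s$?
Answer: $\frac{423}{2} \approx 211.5$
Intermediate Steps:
$U{\left(d \right)} = \frac{d}{2}$ ($U{\left(d \right)} = \frac{d + d}{4} = \frac{2 d}{4} = \frac{d}{2}$)
$14 + U{\left(B{\left(1,-5 \right)} \right)} \left(-79\right) = 14 + \frac{1 \left(-5\right)}{2} \left(-79\right) = 14 + \frac{1}{2} \left(-5\right) \left(-79\right) = 14 - - \frac{395}{2} = 14 + \frac{395}{2} = \frac{423}{2}$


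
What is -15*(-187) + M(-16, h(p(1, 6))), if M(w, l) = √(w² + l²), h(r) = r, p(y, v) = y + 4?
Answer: 2805 + √281 ≈ 2821.8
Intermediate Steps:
p(y, v) = 4 + y
M(w, l) = √(l² + w²)
-15*(-187) + M(-16, h(p(1, 6))) = -15*(-187) + √((4 + 1)² + (-16)²) = 2805 + √(5² + 256) = 2805 + √(25 + 256) = 2805 + √281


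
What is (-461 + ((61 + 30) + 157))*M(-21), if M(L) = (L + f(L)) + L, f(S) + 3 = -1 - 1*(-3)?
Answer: 9159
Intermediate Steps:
f(S) = -1 (f(S) = -3 + (-1 - 1*(-3)) = -3 + (-1 + 3) = -3 + 2 = -1)
M(L) = -1 + 2*L (M(L) = (L - 1) + L = (-1 + L) + L = -1 + 2*L)
(-461 + ((61 + 30) + 157))*M(-21) = (-461 + ((61 + 30) + 157))*(-1 + 2*(-21)) = (-461 + (91 + 157))*(-1 - 42) = (-461 + 248)*(-43) = -213*(-43) = 9159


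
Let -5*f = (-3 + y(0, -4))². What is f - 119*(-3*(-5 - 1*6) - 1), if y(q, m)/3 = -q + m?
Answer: -3853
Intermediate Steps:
y(q, m) = -3*q + 3*m (y(q, m) = 3*(-q + m) = 3*(m - q) = -3*q + 3*m)
f = -45 (f = -(-3 + (-3*0 + 3*(-4)))²/5 = -(-3 + (0 - 12))²/5 = -(-3 - 12)²/5 = -⅕*(-15)² = -⅕*225 = -45)
f - 119*(-3*(-5 - 1*6) - 1) = -45 - 119*(-3*(-5 - 1*6) - 1) = -45 - 119*(-3*(-5 - 6) - 1) = -45 - 119*(-3*(-11) - 1) = -45 - 119*(33 - 1) = -45 - 119*32 = -45 - 3808 = -3853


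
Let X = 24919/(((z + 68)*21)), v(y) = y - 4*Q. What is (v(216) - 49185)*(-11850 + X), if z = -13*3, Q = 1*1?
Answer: 352200642263/609 ≈ 5.7833e+8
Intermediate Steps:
Q = 1
z = -39
v(y) = -4 + y (v(y) = y - 4*1 = y - 4 = -4 + y)
X = 24919/609 (X = 24919/(((-39 + 68)*21)) = 24919/((29*21)) = 24919/609 ≈ 40.918)
(v(216) - 49185)*(-11850 + X) = ((-4 + 216) - 49185)*(-11850 + 24919/609) = (212 - 49185)*(-7191731/609) = -48973*(-7191731/609) = 352200642263/609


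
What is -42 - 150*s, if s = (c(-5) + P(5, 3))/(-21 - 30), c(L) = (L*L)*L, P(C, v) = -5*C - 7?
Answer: -8564/17 ≈ -503.76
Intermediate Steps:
P(C, v) = -7 - 5*C
c(L) = L³ (c(L) = L²*L = L³)
s = 157/51 (s = ((-5)³ + (-7 - 5*5))/(-21 - 30) = (-125 + (-7 - 25))/(-51) = (-125 - 32)*(-1/51) = -157*(-1/51) = 157/51 ≈ 3.0784)
-42 - 150*s = -42 - 150*157/51 = -42 - 7850/17 = -8564/17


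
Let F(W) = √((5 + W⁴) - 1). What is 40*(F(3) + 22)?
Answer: 880 + 40*√85 ≈ 1248.8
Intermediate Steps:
F(W) = √(4 + W⁴)
40*(F(3) + 22) = 40*(√(4 + 3⁴) + 22) = 40*(√(4 + 81) + 22) = 40*(√85 + 22) = 40*(22 + √85) = 880 + 40*√85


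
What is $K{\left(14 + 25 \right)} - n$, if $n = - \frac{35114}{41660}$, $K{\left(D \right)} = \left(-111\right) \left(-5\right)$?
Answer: $\frac{11578207}{20830} \approx 555.84$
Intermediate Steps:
$K{\left(D \right)} = 555$
$n = - \frac{17557}{20830}$ ($n = \left(-35114\right) \frac{1}{41660} = - \frac{17557}{20830} \approx -0.84287$)
$K{\left(14 + 25 \right)} - n = 555 - - \frac{17557}{20830} = 555 + \frac{17557}{20830} = \frac{11578207}{20830}$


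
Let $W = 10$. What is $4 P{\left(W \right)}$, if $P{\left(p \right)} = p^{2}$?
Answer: $400$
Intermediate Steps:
$4 P{\left(W \right)} = 4 \cdot 10^{2} = 4 \cdot 100 = 400$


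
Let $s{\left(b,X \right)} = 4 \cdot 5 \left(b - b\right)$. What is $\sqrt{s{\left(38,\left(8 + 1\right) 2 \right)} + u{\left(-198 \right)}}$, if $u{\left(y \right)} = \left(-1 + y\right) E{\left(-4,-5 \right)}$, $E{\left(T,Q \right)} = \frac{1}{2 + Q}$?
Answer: $\frac{\sqrt{597}}{3} \approx 8.1445$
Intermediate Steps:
$s{\left(b,X \right)} = 0$ ($s{\left(b,X \right)} = 20 \cdot 0 = 0$)
$u{\left(y \right)} = \frac{1}{3} - \frac{y}{3}$ ($u{\left(y \right)} = \frac{-1 + y}{2 - 5} = \frac{-1 + y}{-3} = \left(-1 + y\right) \left(- \frac{1}{3}\right) = \frac{1}{3} - \frac{y}{3}$)
$\sqrt{s{\left(38,\left(8 + 1\right) 2 \right)} + u{\left(-198 \right)}} = \sqrt{0 + \left(\frac{1}{3} - -66\right)} = \sqrt{0 + \left(\frac{1}{3} + 66\right)} = \sqrt{0 + \frac{199}{3}} = \sqrt{\frac{199}{3}} = \frac{\sqrt{597}}{3}$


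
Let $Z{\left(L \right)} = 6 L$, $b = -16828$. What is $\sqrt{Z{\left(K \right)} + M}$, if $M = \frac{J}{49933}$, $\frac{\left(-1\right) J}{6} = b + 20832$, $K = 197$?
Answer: $\frac{3 \sqrt{1936808886}}{3841} \approx 34.373$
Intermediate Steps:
$J = -24024$ ($J = - 6 \left(-16828 + 20832\right) = \left(-6\right) 4004 = -24024$)
$M = - \frac{1848}{3841}$ ($M = - \frac{24024}{49933} = \left(-24024\right) \frac{1}{49933} = - \frac{1848}{3841} \approx -0.48112$)
$\sqrt{Z{\left(K \right)} + M} = \sqrt{6 \cdot 197 - \frac{1848}{3841}} = \sqrt{1182 - \frac{1848}{3841}} = \sqrt{\frac{4538214}{3841}} = \frac{3 \sqrt{1936808886}}{3841}$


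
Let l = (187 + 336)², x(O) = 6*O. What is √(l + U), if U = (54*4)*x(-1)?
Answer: √272233 ≈ 521.76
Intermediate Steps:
U = -1296 (U = (54*4)*(6*(-1)) = 216*(-6) = -1296)
l = 273529 (l = 523² = 273529)
√(l + U) = √(273529 - 1296) = √272233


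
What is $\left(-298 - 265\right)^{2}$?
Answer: $316969$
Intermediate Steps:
$\left(-298 - 265\right)^{2} = \left(-563\right)^{2} = 316969$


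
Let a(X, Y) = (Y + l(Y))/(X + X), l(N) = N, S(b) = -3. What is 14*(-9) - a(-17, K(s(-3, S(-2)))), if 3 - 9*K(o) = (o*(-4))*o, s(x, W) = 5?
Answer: -19175/153 ≈ -125.33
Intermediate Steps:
K(o) = ⅓ + 4*o²/9 (K(o) = ⅓ - o*(-4)*o/9 = ⅓ - (-4*o)*o/9 = ⅓ - (-4)*o²/9 = ⅓ + 4*o²/9)
a(X, Y) = Y/X (a(X, Y) = (Y + Y)/(X + X) = (2*Y)/((2*X)) = (2*Y)*(1/(2*X)) = Y/X)
14*(-9) - a(-17, K(s(-3, S(-2)))) = 14*(-9) - (⅓ + (4/9)*5²)/(-17) = -126 - (⅓ + (4/9)*25)*(-1)/17 = -126 - (⅓ + 100/9)*(-1)/17 = -126 - 103*(-1)/(9*17) = -126 - 1*(-103/153) = -126 + 103/153 = -19175/153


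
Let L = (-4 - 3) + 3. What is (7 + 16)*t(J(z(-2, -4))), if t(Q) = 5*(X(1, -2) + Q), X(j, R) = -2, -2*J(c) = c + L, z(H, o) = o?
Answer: 230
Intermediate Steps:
L = -4 (L = -7 + 3 = -4)
J(c) = 2 - c/2 (J(c) = -(c - 4)/2 = -(-4 + c)/2 = 2 - c/2)
t(Q) = -10 + 5*Q (t(Q) = 5*(-2 + Q) = -10 + 5*Q)
(7 + 16)*t(J(z(-2, -4))) = (7 + 16)*(-10 + 5*(2 - 1/2*(-4))) = 23*(-10 + 5*(2 + 2)) = 23*(-10 + 5*4) = 23*(-10 + 20) = 23*10 = 230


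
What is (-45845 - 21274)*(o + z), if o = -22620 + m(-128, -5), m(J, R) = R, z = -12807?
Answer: 2378160408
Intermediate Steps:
o = -22625 (o = -22620 - 5 = -22625)
(-45845 - 21274)*(o + z) = (-45845 - 21274)*(-22625 - 12807) = -67119*(-35432) = 2378160408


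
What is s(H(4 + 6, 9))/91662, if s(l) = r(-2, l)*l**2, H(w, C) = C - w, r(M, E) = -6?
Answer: -1/15277 ≈ -6.5458e-5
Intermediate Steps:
s(l) = -6*l**2
s(H(4 + 6, 9))/91662 = -6*(9 - (4 + 6))**2/91662 = -6*(9 - 1*10)**2*(1/91662) = -6*(9 - 10)**2*(1/91662) = -6*(-1)**2*(1/91662) = -6*1*(1/91662) = -6*1/91662 = -1/15277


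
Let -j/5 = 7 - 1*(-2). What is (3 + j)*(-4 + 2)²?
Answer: -168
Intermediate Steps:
j = -45 (j = -5*(7 - 1*(-2)) = -5*(7 + 2) = -5*9 = -45)
(3 + j)*(-4 + 2)² = (3 - 45)*(-4 + 2)² = -42*(-2)² = -42*4 = -168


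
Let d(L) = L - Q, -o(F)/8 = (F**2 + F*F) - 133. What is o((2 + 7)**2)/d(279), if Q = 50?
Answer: -103912/229 ≈ -453.76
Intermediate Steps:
o(F) = 1064 - 16*F**2 (o(F) = -8*((F**2 + F*F) - 133) = -8*((F**2 + F**2) - 133) = -8*(2*F**2 - 133) = -8*(-133 + 2*F**2) = 1064 - 16*F**2)
d(L) = -50 + L (d(L) = L - 1*50 = L - 50 = -50 + L)
o((2 + 7)**2)/d(279) = (1064 - 16*(2 + 7)**4)/(-50 + 279) = (1064 - 16*(9**2)**2)/229 = (1064 - 16*81**2)*(1/229) = (1064 - 16*6561)*(1/229) = (1064 - 104976)*(1/229) = -103912*1/229 = -103912/229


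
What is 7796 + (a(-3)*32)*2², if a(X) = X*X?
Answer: 8948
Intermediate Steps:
a(X) = X²
7796 + (a(-3)*32)*2² = 7796 + ((-3)²*32)*2² = 7796 + (9*32)*4 = 7796 + 288*4 = 7796 + 1152 = 8948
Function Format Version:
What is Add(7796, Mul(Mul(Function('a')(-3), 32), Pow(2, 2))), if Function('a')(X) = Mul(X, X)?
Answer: 8948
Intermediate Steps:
Function('a')(X) = Pow(X, 2)
Add(7796, Mul(Mul(Function('a')(-3), 32), Pow(2, 2))) = Add(7796, Mul(Mul(Pow(-3, 2), 32), Pow(2, 2))) = Add(7796, Mul(Mul(9, 32), 4)) = Add(7796, Mul(288, 4)) = Add(7796, 1152) = 8948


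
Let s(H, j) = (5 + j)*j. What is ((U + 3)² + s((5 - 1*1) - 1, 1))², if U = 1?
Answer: 484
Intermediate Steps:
s(H, j) = j*(5 + j)
((U + 3)² + s((5 - 1*1) - 1, 1))² = ((1 + 3)² + 1*(5 + 1))² = (4² + 1*6)² = (16 + 6)² = 22² = 484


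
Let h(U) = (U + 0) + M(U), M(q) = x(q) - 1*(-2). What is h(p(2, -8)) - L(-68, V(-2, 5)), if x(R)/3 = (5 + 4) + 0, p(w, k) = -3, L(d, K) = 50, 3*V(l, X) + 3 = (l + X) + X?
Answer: -24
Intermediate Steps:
V(l, X) = -1 + l/3 + 2*X/3 (V(l, X) = -1 + ((l + X) + X)/3 = -1 + ((X + l) + X)/3 = -1 + (l + 2*X)/3 = -1 + (l/3 + 2*X/3) = -1 + l/3 + 2*X/3)
x(R) = 27 (x(R) = 3*((5 + 4) + 0) = 3*(9 + 0) = 3*9 = 27)
M(q) = 29 (M(q) = 27 - 1*(-2) = 27 + 2 = 29)
h(U) = 29 + U (h(U) = (U + 0) + 29 = U + 29 = 29 + U)
h(p(2, -8)) - L(-68, V(-2, 5)) = (29 - 3) - 1*50 = 26 - 50 = -24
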